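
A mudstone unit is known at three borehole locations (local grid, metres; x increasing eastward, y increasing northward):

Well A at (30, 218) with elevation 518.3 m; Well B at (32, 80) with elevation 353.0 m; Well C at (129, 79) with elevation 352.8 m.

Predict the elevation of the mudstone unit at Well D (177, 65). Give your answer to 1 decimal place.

Let the plane be z = a·x + b·y + c.
Well B−Well A: 2a − 138b = −165.3;  Well C−Well A: 99a − 139b = −165.5.
Solving gives a = 0.01029, b = 1.19798.
Then c = 518.3 − a·30 − b·218 = 256.83.
At (177, 65): z = 1.8 + 77.9 + 256.83 = 336.5 m.

336.5 m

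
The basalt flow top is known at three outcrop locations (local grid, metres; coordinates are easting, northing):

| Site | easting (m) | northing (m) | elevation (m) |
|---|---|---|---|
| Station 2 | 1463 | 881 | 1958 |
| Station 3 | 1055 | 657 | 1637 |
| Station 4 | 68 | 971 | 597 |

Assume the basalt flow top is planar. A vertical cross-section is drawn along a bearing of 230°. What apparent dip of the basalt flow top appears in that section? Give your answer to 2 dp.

Two edge vectors: Station 2→Station 3 = (-408, -224, -321), Station 2→Station 4 = (-1395, 90, -1361).
Normal n = (Station 2→Station 3) × (Station 2→Station 4) = (333754, -107493, -349200).
So ∂z/∂easting = −n_x/n_z = 0.95577 and ∂z/∂northing = −n_y/n_z = −0.30783.
Unit vector along 230° is (sin 230°, cos 230°) = (-0.7660, -0.6428).
Slope in that direction = a·(-0.7660) + b·(-0.6428) = −0.53429.
Apparent dip = arctan|0.53429| = 28.12° (true dip is 45.1°, so apparent ≤ true as expected).

28.12°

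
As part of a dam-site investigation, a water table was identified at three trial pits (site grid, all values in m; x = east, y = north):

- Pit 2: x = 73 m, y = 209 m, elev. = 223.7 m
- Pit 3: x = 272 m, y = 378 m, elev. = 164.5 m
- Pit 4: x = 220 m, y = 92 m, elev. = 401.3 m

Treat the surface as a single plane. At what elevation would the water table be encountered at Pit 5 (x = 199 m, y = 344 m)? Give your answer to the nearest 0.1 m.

160.6 m

Two edge vectors: Pit 2→Pit 3 = (199, 169, -59.2), Pit 2→Pit 4 = (147, -117, 177.6).
Normal n = (Pit 2→Pit 3) × (Pit 2→Pit 4) = (23088, -44044.8, -48126).
So ∂z/∂x = −n_x/n_z = 0.47974 and ∂z/∂y = −n_y/n_z = −0.91520.
Intercept c from Pit 2: 223.7 − 35.02 + 191.28 = 379.96.
At (199, 344): z = 95.5 − 314.8 + 379.96 = 160.6 m.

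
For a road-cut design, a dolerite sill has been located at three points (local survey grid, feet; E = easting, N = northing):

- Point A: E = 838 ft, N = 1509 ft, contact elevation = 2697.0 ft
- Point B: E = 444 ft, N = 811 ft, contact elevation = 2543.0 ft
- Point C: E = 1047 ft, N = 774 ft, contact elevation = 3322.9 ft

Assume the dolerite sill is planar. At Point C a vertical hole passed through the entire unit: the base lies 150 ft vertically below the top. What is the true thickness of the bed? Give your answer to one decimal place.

89.0 ft

Two edge vectors: Point A→Point B = (-394, -698, -154), Point A→Point C = (209, -735, 625.9).
Normal n = (Point A→Point B) × (Point A→Point C) = (-550068.2, 214418.6, 435472).
So ∂z/∂E = −n_x/n_z = 1.26315 and ∂z/∂N = −n_y/n_z = −0.49238.
|∇z| = √(a²+b²) = 1.35573, so dip δ = arctan(1.35573) = 53.59°.
True thickness = vertical thickness × cos δ = 150 × cos 53.59° = 89.0 ft.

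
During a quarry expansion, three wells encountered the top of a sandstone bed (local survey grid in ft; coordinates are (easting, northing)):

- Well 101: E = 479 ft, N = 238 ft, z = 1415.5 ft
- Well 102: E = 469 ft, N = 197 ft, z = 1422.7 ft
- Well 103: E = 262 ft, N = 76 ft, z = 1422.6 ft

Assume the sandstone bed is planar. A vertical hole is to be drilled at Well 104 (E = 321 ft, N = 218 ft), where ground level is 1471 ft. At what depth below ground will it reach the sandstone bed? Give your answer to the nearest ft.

70 ft

Let the plane be z = a·E + b·N + c.
Well 102−Well 101: −10a − 41b = 7.2;  Well 103−Well 101: −217a − 162b = 7.1.
Solving gives a = 0.12028, b = −0.20495.
Then c = 1415.5 − a·479 − b·238 = 1406.66.
At (321, 218): z_contact = 38.6 − 44.7 + 1406.66 = 1400.6 ft.
Depth below ground = 1471 − 1400.6 = 70 ft.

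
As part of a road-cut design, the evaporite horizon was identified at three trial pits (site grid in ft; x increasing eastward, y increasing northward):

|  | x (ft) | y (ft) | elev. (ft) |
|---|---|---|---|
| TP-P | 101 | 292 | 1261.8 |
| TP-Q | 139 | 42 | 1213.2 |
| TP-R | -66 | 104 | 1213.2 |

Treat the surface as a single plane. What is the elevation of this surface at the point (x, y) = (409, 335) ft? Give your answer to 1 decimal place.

1289.5 ft

Two edge vectors: TP-P→TP-Q = (38, -250, -48.6), TP-P→TP-R = (-167, -188, -48.6).
Normal n = (TP-P→TP-Q) × (TP-P→TP-R) = (3013.2, 9963, -48894).
So ∂z/∂x = −n_x/n_z = 0.06163 and ∂z/∂y = −n_y/n_z = 0.20377.
Intercept c from TP-P: 1261.8 − 6.22 − 59.50 = 1196.08.
At (409, 335): z = 25.2 + 68.3 + 1196.08 = 1289.5 ft.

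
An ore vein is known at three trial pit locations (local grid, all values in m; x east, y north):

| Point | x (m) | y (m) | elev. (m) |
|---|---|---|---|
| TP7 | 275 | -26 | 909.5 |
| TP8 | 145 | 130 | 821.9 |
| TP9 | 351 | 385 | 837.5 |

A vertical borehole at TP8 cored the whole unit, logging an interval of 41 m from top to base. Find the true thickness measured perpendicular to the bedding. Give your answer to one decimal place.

Two edge vectors: TP7→TP8 = (-130, 156, -87.6), TP7→TP9 = (76, 411, -72).
Normal n = (TP7→TP8) × (TP7→TP9) = (24771.6, -16017.6, -65286).
So ∂z/∂x = −n_x/n_z = 0.37943 and ∂z/∂y = −n_y/n_z = −0.24535.
|∇z| = √(a²+b²) = 0.45184, so dip δ = arctan(0.45184) = 24.32°.
True thickness = vertical thickness × cos δ = 41 × cos 24.32° = 37.4 m.

37.4 m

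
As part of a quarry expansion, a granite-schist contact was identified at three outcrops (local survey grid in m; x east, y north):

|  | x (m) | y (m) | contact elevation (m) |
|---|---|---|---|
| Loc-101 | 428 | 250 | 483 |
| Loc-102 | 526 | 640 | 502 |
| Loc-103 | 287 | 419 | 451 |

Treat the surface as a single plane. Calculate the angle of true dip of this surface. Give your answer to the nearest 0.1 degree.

12.4°

Two edge vectors: Loc-101→Loc-102 = (98, 390, 19), Loc-101→Loc-103 = (-141, 169, -32).
Normal n = (Loc-101→Loc-102) × (Loc-101→Loc-103) = (-15691, 457, 71552).
So ∂z/∂x = −n_x/n_z = 0.21930 and ∂z/∂y = −n_y/n_z = −0.00639.
Gradient magnitude |∇z| = √(a² + b²) = √(0.04809 + 0.00004) = 0.21939.
True dip = arctan(0.21939) = 12.4°, dipping toward W (azimuth ≈ 272°).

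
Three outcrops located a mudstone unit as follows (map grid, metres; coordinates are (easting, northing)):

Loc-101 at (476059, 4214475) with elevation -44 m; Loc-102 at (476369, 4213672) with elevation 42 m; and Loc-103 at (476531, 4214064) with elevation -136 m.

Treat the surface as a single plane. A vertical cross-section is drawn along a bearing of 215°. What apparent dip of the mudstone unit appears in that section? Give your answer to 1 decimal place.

Two edge vectors: Loc-101→Loc-102 = (310, -803, 86), Loc-101→Loc-103 = (472, -411, -92).
Normal n = (Loc-101→Loc-102) × (Loc-101→Loc-103) = (109222, 69112, 251606).
So ∂z/∂E = −n_x/n_z = −0.43410 and ∂z/∂N = −n_y/n_z = −0.27468.
Unit vector along 215° is (sin 215°, cos 215°) = (-0.5736, -0.8192).
Slope in that direction = a·(-0.5736) + b·(-0.8192) = 0.47400.
Apparent dip = arctan|0.47400| = 25.4° (true dip is 27.2°, so apparent ≤ true as expected).

25.4°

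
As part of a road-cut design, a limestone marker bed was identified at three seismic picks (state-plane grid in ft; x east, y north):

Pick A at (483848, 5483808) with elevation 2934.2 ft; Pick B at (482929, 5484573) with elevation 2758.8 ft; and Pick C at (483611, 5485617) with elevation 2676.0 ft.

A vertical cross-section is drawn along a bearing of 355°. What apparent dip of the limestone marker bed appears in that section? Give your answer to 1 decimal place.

7.9°

Let the plane be z = a·x + b·y + c.
Pick B−Pick A: −919a + 765b = −175.4;  Pick C−Pick A: −237a + 1809b = −258.2.
Solving gives a = 0.08087, b = −0.13214.
Unit vector along 355° is (sin 355°, cos 355°) = (-0.0872, 0.9962).
Slope in that direction = a·(-0.0872) + b·(0.9962) = −0.13868.
Apparent dip = arctan|0.13868| = 7.9° (true dip is 8.8°, so apparent ≤ true as expected).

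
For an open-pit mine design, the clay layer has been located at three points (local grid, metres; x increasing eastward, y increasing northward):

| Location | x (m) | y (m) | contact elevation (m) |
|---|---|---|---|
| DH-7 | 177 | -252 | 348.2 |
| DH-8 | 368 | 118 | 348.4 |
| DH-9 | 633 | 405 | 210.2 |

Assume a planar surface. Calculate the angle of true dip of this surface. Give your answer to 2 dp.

53.12°

Two edge vectors: DH-7→DH-8 = (191, 370, 0.2), DH-7→DH-9 = (456, 657, -138).
Normal n = (DH-7→DH-8) × (DH-7→DH-9) = (-51191.4, 26449.2, -43233).
So ∂z/∂x = −n_x/n_z = −1.18408 and ∂z/∂y = −n_y/n_z = 0.61178.
Gradient magnitude |∇z| = √(a² + b²) = √(1.40205 + 0.37428) = 1.33279.
True dip = arctan(1.33279) = 53.12°, dipping toward ESE (azimuth ≈ 117°).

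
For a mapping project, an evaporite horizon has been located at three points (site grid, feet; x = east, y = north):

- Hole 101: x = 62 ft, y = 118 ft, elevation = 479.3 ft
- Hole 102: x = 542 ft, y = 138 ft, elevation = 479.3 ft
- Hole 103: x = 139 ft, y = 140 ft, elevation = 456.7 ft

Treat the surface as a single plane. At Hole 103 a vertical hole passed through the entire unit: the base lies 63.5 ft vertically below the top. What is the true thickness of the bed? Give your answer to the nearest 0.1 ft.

40.6 ft

Two edge vectors: Hole 101→Hole 102 = (480, 20, 0), Hole 101→Hole 103 = (77, 22, -22.6).
Normal n = (Hole 101→Hole 102) × (Hole 101→Hole 103) = (-452, 10848, 9020).
So ∂z/∂x = −n_x/n_z = 0.05011 and ∂z/∂y = −n_y/n_z = −1.20266.
|∇z| = √(a²+b²) = 1.20370, so dip δ = arctan(1.20370) = 50.28°.
True thickness = vertical thickness × cos δ = 63.5 × cos 50.28° = 40.6 ft.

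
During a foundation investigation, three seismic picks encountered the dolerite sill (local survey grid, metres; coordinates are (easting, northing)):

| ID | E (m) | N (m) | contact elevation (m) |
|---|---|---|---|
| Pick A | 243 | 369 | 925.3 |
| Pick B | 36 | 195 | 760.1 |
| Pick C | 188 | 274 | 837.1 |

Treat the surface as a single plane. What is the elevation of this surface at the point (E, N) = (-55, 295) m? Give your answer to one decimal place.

Let the plane be z = a·E + b·N + c.
Pick B−Pick A: −207a − 174b = −165.2;  Pick C−Pick A: −55a − 95b = −88.2.
Solving gives a = 0.03439, b = 0.90851.
Then c = 925.3 − a·243 − b·369 = 581.70.
At (-55, 295): z = −1.9 + 268.0 + 581.70 = 847.8 m.

847.8 m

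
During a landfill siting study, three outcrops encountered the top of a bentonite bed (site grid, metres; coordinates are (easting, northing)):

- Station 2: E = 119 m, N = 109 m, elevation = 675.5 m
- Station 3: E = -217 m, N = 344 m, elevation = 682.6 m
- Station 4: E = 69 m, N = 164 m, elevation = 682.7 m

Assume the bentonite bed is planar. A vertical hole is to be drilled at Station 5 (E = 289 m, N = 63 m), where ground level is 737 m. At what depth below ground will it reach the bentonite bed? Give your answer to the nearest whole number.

Let the plane be z = a·E + b·N + c.
Station 3−Station 2: −336a + 235b = 7.1;  Station 4−Station 2: −50a + 55b = 7.2.
Solving gives a = 0.19339, b = 0.30672.
Then c = 675.5 − a·119 − b·109 = 619.05.
At (289, 63): z_contact = 55.9 + 19.3 + 619.05 = 694.3 m.
Depth below ground = 737 − 694.3 = 43 m.

43 m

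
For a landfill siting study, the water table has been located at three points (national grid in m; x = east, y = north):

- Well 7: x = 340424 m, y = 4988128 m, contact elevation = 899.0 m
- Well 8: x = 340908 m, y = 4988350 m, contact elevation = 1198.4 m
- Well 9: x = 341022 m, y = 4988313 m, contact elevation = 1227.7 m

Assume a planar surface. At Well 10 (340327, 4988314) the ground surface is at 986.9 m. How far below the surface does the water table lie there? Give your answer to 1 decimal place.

41.5 m

Let the plane be z = a·x + b·y + c.
Well 8−Well 7: 484a + 222b = 299.4;  Well 9−Well 7: 598a + 185b = 328.7.
Solving gives a = 0.406849315, b = 0.461643836.
Then c = 899 − a·340424 − b·4988128 = −2440340.81.
At (340327, 4988314): z_contact = 138461.81 + 2302824.41 − 2440340.81 = 945.40 m.
Depth below ground = 986.9 − 945.40 = 41.5 m.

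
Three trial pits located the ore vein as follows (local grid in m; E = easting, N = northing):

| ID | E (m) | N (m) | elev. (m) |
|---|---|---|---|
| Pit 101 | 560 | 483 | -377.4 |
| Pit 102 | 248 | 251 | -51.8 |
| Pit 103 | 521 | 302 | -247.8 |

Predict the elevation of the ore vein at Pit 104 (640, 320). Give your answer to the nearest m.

Two edge vectors: Pit 101→Pit 102 = (-312, -232, 325.6), Pit 101→Pit 103 = (-39, -181, 129.6).
Normal n = (Pit 101→Pit 102) × (Pit 101→Pit 103) = (28866.4, 27736.8, 47424).
So ∂z/∂E = −n_x/n_z = −0.60869 and ∂z/∂N = −n_y/n_z = −0.58487.
Intercept c from Pit 101: -377.4 + 340.87 + 282.49 = 245.96.
At (640, 320): z = −389.6 − 187.2 + 245.96 = -330.8 m.

-331 m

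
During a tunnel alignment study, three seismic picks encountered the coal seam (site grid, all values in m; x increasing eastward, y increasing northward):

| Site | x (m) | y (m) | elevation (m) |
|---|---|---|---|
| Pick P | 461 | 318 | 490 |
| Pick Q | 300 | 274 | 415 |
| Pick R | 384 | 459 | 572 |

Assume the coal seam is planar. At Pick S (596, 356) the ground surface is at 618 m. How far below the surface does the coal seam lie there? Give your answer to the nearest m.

64 m

Two edge vectors: Pick P→Pick Q = (-161, -44, -75), Pick P→Pick R = (-77, 141, 82).
Normal n = (Pick P→Pick Q) × (Pick P→Pick R) = (6967, 18977, -26089).
So ∂z/∂x = −n_x/n_z = 0.26705 and ∂z/∂y = −n_y/n_z = 0.72739.
Intercept c from Pick P: 490 − 123.11 − 231.31 = 135.58.
At (596, 356): z_contact = 159.2 + 259.0 + 135.58 = 553.7 m.
Depth below ground = 618 − 553.7 = 64 m.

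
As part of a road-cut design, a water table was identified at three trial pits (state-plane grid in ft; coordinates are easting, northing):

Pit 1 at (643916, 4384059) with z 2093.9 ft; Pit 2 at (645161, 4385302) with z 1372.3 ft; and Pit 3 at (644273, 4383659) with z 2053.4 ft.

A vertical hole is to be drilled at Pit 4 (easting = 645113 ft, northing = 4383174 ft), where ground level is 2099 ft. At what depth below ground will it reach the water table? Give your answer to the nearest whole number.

Let the plane be z = a·easting + b·northing + c.
Pit 2−Pit 1: 1245a + 1243b = −721.6;  Pit 3−Pit 1: 357a − 400b = −40.5.
Solving gives a = −0.35994812, b = −0.22000370.
Then c = 2093.9 − a·643916 − b·4384059 = 1198379.43.
At (645113, 4383174): z_contact = −232207.2 − 964314.5 + 1198379.43 = 1857.7 ft.
Depth below ground = 2099 − 1857.7 = 241 ft.

241 ft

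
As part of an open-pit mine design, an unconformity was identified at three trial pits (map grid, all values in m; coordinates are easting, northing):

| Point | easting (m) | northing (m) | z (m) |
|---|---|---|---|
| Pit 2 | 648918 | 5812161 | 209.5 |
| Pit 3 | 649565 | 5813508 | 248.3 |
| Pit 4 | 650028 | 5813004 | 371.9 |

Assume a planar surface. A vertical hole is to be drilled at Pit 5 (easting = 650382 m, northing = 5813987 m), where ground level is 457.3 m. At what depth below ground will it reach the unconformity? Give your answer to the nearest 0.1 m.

Let the plane be z = a·easting + b·northing + c.
Pit 3−Pit 2: 647a + 1347b = 38.8;  Pit 4−Pit 2: 1110a + 843b = 162.4.
Solving gives a = 0.195887966, b = −0.065285460.
Then c = 209.5 − a·648918 − b·5812161 = 252543.88.
At (650382, 5813987): z_contact = 127402.01 − 379568.81 + 252543.88 = 377.07 m.
Depth below ground = 457.3 − 377.07 = 80.2 m.

80.2 m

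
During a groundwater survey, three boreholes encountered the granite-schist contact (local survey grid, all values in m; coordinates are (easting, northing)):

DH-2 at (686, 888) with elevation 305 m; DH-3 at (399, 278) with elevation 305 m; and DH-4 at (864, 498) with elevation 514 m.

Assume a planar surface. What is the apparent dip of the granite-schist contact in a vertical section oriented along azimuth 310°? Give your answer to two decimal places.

Let the plane be z = a·E + b·N + c.
DH-3−DH-2: −287a − 610b = 0;  DH-4−DH-2: 178a − 390b = 209.
Solving gives a = 0.57816, b = −0.27202.
Unit vector along 310° is (sin 310°, cos 310°) = (-0.7660, 0.6428).
Slope in that direction = a·(-0.7660) + b·(0.6428) = −0.61775.
Apparent dip = arctan|0.61775| = 31.71° (true dip is 32.6°, so apparent ≤ true as expected).

31.71°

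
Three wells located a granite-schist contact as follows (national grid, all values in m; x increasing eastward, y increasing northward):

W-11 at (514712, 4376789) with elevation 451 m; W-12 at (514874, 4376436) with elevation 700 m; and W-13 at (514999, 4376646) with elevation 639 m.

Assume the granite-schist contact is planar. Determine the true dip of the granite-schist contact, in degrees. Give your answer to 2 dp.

33.26°

Let the plane be z = a·x + b·y + c.
W-12−W-11: 162a − 353b = 249;  W-13−W-11: 287a − 143b = 188.
Solving gives a = 0.39359, b = −0.52476.
Gradient magnitude |∇z| = √(a² + b²) = √(0.15491 + 0.27537) = 0.65596.
True dip = arctan(0.65596) = 33.26°, dipping toward NW (azimuth ≈ 323°).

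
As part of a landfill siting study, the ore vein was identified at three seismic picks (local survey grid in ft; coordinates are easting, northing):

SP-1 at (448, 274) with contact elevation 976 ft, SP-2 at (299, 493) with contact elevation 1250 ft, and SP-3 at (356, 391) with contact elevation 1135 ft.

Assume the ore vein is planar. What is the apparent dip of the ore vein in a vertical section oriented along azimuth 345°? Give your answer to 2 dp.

38.77°

Let the plane be z = a·easting + b·northing + c.
SP-2−SP-1: −149a + 219b = 274;  SP-3−SP-1: −92a + 117b = 159.
Solving gives a = −1.01768, b = 0.55875.
Unit vector along 345° is (sin 345°, cos 345°) = (-0.2588, 0.9659).
Slope in that direction = a·(-0.2588) + b·(0.9659) = 0.80310.
Apparent dip = arctan|0.80310| = 38.77° (true dip is 49.3°, so apparent ≤ true as expected).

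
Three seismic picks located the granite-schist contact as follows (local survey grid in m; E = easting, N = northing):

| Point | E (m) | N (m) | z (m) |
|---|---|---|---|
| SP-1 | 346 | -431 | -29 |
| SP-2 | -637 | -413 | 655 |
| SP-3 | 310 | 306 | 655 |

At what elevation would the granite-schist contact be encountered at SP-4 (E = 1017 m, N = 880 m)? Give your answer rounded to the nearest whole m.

Two edge vectors: SP-1→SP-2 = (-983, 18, 684), SP-1→SP-3 = (-36, 737, 684).
Normal n = (SP-1→SP-2) × (SP-1→SP-3) = (-491796, 647748, -723823).
So ∂z/∂E = −n_x/n_z = −0.67944 and ∂z/∂N = −n_y/n_z = 0.89490.
Intercept c from SP-1: -29 + 235.09 + 385.70 = 591.79.
At (1017, 880): z = −691.0 + 787.5 + 591.79 = 688.3 m.

688 m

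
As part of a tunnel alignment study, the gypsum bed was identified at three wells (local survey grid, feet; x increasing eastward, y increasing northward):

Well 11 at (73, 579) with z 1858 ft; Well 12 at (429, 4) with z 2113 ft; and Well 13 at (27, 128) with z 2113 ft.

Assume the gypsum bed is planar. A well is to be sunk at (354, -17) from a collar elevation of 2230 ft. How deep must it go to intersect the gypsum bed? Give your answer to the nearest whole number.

93 ft

Two edge vectors: Well 11→Well 12 = (356, -575, 255), Well 11→Well 13 = (-46, -451, 255).
Normal n = (Well 11→Well 12) × (Well 11→Well 13) = (-31620, -102510, -187006).
So ∂z/∂x = −n_x/n_z = −0.16909 and ∂z/∂y = −n_y/n_z = −0.54816.
Intercept c from Well 11: 1858 + 12.34 + 317.39 = 2187.73.
At (354, -17): z_contact = −59.9 + 9.3 + 2187.73 = 2137.2 ft.
Depth below ground = 2230 − 2137.2 = 93 ft.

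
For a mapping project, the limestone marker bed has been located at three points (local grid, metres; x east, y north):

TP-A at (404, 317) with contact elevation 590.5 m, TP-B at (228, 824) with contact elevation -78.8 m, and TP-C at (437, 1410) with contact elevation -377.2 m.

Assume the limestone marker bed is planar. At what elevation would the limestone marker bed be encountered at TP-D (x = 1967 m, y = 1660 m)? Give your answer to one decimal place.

Two edge vectors: TP-A→TP-B = (-176, 507, -669.3), TP-A→TP-C = (33, 1093, -967.7).
Normal n = (TP-A→TP-B) × (TP-A→TP-C) = (240921, -192402.1, -209099).
So ∂z/∂x = −n_x/n_z = 1.152186 and ∂z/∂y = −n_y/n_z = −0.920148.
Intercept c from TP-A: 590.5 − 465.48 + 291.69 = 416.70.
At (1967, 1660): z = 2266.4 − 1527.4 + 416.70 = 1155.6 m.

1155.6 m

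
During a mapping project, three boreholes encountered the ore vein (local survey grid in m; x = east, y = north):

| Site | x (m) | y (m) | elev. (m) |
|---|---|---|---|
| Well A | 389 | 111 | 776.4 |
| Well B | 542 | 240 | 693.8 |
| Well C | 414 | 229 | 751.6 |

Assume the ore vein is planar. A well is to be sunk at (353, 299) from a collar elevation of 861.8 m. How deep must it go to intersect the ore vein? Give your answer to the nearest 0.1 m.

Two edge vectors: Well A→Well B = (153, 129, -82.6), Well A→Well C = (25, 118, -24.8).
Normal n = (Well A→Well B) × (Well A→Well C) = (6547.6, 1729.4, 14829).
So ∂z/∂x = −n_x/n_z = −0.44154 and ∂z/∂y = −n_y/n_z = −0.11662.
Intercept c from Well A: 776.4 + 171.76 + 12.95 = 961.10.
At (353, 299): z_contact = −155.86 − 34.87 + 961.10 = 770.37 m.
Depth below ground = 861.8 − 770.37 = 91.4 m.

91.4 m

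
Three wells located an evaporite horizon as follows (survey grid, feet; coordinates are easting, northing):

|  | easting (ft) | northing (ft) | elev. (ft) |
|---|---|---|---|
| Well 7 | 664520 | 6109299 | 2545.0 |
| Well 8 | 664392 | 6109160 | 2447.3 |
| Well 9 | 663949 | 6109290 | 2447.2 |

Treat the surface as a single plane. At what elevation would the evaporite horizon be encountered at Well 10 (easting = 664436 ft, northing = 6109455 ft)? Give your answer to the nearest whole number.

Let the plane be z = a·easting + b·northing + c.
Well 8−Well 7: −128a − 139b = −97.7;  Well 9−Well 7: −571a − 9b = −97.8.
Solving gives a = 0.16255929, b = 0.55318281.
Then c = 2545 − a·664520 − b·6109299 = −3485038.10.
At (664436, 6109455): z = 108010.2 + 3379645.5 − 3485038.10 = 2617.6 ft.

2618 ft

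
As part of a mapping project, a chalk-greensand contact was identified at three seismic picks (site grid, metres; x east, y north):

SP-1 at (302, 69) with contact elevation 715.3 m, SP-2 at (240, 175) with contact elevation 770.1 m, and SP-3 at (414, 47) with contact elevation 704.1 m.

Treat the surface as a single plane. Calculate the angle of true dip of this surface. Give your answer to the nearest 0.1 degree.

Let the plane be z = a·x + b·y + c.
SP-2−SP-1: −62a + 106b = 54.8;  SP-3−SP-1: 112a − 22b = −11.2.
Solving gives a = 0.00175, b = 0.51801.
Gradient magnitude |∇z| = √(a² + b²) = √(0.00000 + 0.26833) = 0.51801.
True dip = arctan(0.51801) = 27.4°, dipping toward S (azimuth ≈ 180°).

27.4°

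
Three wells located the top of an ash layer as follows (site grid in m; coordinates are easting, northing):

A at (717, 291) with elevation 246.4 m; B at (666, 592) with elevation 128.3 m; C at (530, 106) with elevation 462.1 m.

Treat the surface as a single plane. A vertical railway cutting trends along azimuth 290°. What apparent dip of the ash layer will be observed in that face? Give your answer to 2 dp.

Two edge vectors: A→B = (-51, 301, -118.1), A→C = (-187, -185, 215.7).
Normal n = (A→B) × (A→C) = (43077.2, 33085.4, 65722).
So ∂z/∂easting = −n_x/n_z = −0.65545 and ∂z/∂northing = −n_y/n_z = −0.50341.
Unit vector along 290° is (sin 290°, cos 290°) = (-0.9397, 0.3420).
Slope in that direction = a·(-0.9397) + b·(0.3420) = 0.44374.
Apparent dip = arctan|0.44374| = 23.93° (true dip is 39.6°, so apparent ≤ true as expected).

23.93°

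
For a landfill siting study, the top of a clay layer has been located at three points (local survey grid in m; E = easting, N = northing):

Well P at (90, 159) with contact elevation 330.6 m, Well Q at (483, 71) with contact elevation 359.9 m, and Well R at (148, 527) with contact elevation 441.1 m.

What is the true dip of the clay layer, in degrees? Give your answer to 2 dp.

17.25°

Let the plane be z = a·E + b·N + c.
Well Q−Well P: 393a − 88b = 29.3;  Well R−Well P: 58a + 368b = 110.5.
Solving gives a = 0.13696, b = 0.27869.
Gradient magnitude |∇z| = √(a² + b²) = √(0.01876 + 0.07767) = 0.31052.
True dip = arctan(0.31052) = 17.25°, dipping toward SSW (azimuth ≈ 206°).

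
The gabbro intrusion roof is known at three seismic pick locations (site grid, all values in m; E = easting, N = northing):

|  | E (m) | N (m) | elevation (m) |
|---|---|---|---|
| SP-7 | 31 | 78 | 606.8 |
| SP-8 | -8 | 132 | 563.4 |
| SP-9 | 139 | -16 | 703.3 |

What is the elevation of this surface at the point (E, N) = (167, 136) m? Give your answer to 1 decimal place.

653.1 m

Let the plane be z = a·E + b·N + c.
SP-8−SP-7: −39a + 54b = −43.4;  SP-9−SP-7: 108a − 94b = 96.5.
Solving gives a = 0.52235, b = −0.42645.
Then c = 606.8 − a·31 − b·78 = 623.87.
At (167, 136): z = 87.2 − 58.0 + 623.87 = 653.1 m.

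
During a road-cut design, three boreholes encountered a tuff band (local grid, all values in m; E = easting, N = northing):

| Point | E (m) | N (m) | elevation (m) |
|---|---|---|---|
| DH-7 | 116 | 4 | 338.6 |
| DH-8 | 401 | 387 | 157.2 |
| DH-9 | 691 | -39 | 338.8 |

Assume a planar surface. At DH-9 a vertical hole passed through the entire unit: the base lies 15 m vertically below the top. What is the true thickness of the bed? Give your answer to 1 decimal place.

Two edge vectors: DH-7→DH-8 = (285, 383, -181.4), DH-7→DH-9 = (575, -43, 0.2).
Normal n = (DH-7→DH-8) × (DH-7→DH-9) = (-7723.6, -104362, -232480).
So ∂z/∂E = −n_x/n_z = −0.03322 and ∂z/∂N = −n_y/n_z = −0.44891.
|∇z| = √(a²+b²) = 0.45014, so dip δ = arctan(0.45014) = 24.23°.
True thickness = vertical thickness × cos δ = 15 × cos 24.23° = 13.7 m.

13.7 m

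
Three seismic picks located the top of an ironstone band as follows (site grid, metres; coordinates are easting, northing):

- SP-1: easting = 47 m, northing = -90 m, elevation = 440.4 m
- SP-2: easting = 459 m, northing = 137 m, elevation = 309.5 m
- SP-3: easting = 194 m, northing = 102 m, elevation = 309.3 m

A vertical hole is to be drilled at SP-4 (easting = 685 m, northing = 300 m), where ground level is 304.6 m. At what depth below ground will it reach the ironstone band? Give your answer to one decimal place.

Let the plane be z = a·easting + b·northing + c.
SP-2−SP-1: 412a + 227b = −130.9;  SP-3−SP-1: 147a + 192b = −131.1.
Solving gives a = 0.10117, b = −0.76027.
Then c = 440.4 − a·47 − b·-90 = 367.22.
At (685, 300): z_contact = 69.30 − 228.08 + 367.22 = 208.44 m.
Depth below ground = 304.6 − 208.44 = 96.2 m.

96.2 m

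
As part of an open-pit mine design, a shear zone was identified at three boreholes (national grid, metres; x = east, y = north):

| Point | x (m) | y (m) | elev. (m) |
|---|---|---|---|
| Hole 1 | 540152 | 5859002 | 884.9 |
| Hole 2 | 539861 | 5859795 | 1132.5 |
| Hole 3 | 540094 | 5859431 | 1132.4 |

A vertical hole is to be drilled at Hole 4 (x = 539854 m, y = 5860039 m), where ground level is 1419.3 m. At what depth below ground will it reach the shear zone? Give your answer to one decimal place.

116.4 m

Let the plane be z = a·x + b·y + c.
Hole 2−Hole 1: −291a + 793b = 247.6;  Hole 3−Hole 1: −58a + 429b = 247.5.
Solving gives a = 1.142077494, b = 0.731329824.
Then c = 884.9 − a·540152 − b·5859002 = −4900873.45.
At (539854, 5860039): z_contact = 616555.10 + 4285621.29 − 4900873.45 = 1302.95 m.
Depth below ground = 1419.3 − 1302.95 = 116.4 m.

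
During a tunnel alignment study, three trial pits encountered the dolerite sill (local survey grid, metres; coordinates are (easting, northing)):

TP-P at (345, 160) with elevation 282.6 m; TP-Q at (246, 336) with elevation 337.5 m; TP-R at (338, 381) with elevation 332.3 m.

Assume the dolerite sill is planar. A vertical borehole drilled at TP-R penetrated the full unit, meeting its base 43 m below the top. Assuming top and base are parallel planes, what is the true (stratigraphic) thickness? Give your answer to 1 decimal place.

41.5 m

Let the plane be z = a·E + b·N + c.
TP-Q−TP-P: −99a + 176b = 54.9;  TP-R−TP-P: −7a + 221b = 49.7.
Solving gives a = −0.16398, b = 0.21969.
|∇z| = √(a²+b²) = 0.27414, so dip δ = arctan(0.27414) = 15.33°.
True thickness = vertical thickness × cos δ = 43 × cos 15.33° = 41.5 m.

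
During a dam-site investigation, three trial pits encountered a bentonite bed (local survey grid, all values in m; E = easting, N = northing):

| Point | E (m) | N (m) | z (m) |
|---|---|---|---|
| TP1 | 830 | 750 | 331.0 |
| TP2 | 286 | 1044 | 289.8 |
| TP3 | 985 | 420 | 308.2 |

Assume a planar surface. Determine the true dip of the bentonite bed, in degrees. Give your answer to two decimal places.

11.67°

Two edge vectors: TP1→TP2 = (-544, 294, -41.2), TP1→TP3 = (155, -330, -22.8).
Normal n = (TP1→TP2) × (TP1→TP3) = (-20299.2, -18789.2, 133950).
So ∂z/∂E = −n_x/n_z = 0.15154 and ∂z/∂N = −n_y/n_z = 0.14027.
Gradient magnitude |∇z| = √(a² + b²) = √(0.02297 + 0.01968) = 0.20650.
True dip = arctan(0.20650) = 11.67°, dipping toward SW (azimuth ≈ 227°).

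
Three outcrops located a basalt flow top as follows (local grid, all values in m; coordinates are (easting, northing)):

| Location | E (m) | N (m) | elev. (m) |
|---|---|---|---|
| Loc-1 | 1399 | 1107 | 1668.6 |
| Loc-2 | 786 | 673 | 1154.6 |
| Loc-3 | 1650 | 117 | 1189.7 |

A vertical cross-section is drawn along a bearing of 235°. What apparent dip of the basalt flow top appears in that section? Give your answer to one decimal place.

Let the plane be z = a·E + b·N + c.
Loc-2−Loc-1: −613a − 434b = −514;  Loc-3−Loc-1: 251a − 990b = −478.9.
Solving gives a = 0.42053, b = 0.59036.
Unit vector along 235° is (sin 235°, cos 235°) = (-0.8192, -0.5736).
Slope in that direction = a·(-0.8192) + b·(-0.5736) = −0.68309.
Apparent dip = arctan|0.68309| = 34.3° (true dip is 35.9°, so apparent ≤ true as expected).

34.3°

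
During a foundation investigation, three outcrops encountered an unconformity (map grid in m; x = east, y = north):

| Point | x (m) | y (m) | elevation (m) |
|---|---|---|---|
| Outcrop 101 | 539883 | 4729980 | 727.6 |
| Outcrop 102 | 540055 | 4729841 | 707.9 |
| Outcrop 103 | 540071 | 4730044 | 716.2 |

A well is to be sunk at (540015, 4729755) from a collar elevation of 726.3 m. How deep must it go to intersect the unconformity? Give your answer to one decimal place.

Two edge vectors: Outcrop 101→Outcrop 102 = (172, -139, -19.7), Outcrop 101→Outcrop 103 = (188, 64, -11.4).
Normal n = (Outcrop 101→Outcrop 102) × (Outcrop 101→Outcrop 103) = (2845.4, -1742.8, 37140).
So ∂z/∂x = −n_x/n_z = −0.076612816 and ∂z/∂y = −n_y/n_z = 0.046925148.
Intercept c from Outcrop 101: 727.6 + 41361.96 − 221955.01 = −179865.45.
At (540015, 4729755): z_contact = −41372.07 + 221944.45 − 179865.45 = 706.93 m.
Depth below ground = 726.3 − 706.93 = 19.4 m.

19.4 m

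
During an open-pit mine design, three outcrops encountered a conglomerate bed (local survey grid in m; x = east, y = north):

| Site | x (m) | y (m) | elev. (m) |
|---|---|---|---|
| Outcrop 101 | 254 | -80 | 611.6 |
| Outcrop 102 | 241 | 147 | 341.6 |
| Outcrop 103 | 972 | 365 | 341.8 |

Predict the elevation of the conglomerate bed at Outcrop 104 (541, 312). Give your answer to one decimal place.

Let the plane be z = a·x + b·y + c.
Outcrop 102−Outcrop 101: −13a + 227b = −270;  Outcrop 103−Outcrop 101: 718a + 445b = −269.8.
Solving gives a = 0.34903, b = −1.16944.
Then c = 611.6 − a·254 − b·-80 = 429.39.
At (541, 312): z = 188.8 − 364.9 + 429.39 = 253.4 m.

253.4 m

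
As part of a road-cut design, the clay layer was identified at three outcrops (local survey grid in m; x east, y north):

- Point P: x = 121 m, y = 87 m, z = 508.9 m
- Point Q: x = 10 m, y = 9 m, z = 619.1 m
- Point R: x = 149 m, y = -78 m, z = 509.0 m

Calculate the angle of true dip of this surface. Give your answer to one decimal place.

Two edge vectors: Point P→Point Q = (-111, -78, 110.2), Point P→Point R = (28, -165, 0.1).
Normal n = (Point P→Point Q) × (Point P→Point R) = (18175.2, 3096.7, 20499).
So ∂z/∂x = −n_x/n_z = −0.88664 and ∂z/∂y = −n_y/n_z = −0.15107.
Gradient magnitude |∇z| = √(a² + b²) = √(0.78613 + 0.02282) = 0.89942.
True dip = arctan(0.89942) = 42.0°, dipping toward E (azimuth ≈ 080°).

42.0°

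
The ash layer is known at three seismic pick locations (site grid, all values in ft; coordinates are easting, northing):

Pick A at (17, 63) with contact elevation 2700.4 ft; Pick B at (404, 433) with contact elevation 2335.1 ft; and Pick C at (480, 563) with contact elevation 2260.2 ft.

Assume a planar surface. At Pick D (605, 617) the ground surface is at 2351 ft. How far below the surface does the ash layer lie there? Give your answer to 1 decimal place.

205.2 ft

Let the plane be z = a·easting + b·northing + c.
Pick B−Pick A: 387a + 370b = −365.3;  Pick C−Pick A: 463a + 500b = −440.2.
Solving gives a = −0.89121, b = −0.05514.
Then c = 2700.4 − a·17 − b·63 = 2719.02.
At (605, 617): z_contact = −539.18 − 34.02 + 2719.02 = 2145.82 ft.
Depth below ground = 2351 − 2145.82 = 205.2 ft.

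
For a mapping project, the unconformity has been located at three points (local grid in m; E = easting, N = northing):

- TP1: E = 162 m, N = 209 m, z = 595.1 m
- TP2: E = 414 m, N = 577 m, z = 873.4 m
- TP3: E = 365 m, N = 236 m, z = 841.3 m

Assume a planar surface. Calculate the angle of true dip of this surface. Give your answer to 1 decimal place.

50.8°

Let the plane be z = a·E + b·N + c.
TP2−TP1: 252a + 368b = 278.3;  TP3−TP1: 203a + 27b = 246.2.
Solving gives a = 1.22367, b = −0.08170.
Gradient magnitude |∇z| = √(a² + b²) = √(1.49738 + 0.00668) = 1.22640.
True dip = arctan(1.22640) = 50.8°, dipping toward W (azimuth ≈ 274°).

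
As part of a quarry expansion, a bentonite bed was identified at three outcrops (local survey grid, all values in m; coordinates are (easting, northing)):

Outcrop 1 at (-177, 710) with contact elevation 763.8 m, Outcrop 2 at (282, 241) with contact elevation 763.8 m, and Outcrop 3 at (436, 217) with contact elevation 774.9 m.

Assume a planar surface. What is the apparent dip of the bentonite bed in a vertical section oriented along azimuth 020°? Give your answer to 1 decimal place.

6.1°

Two edge vectors: Outcrop 1→Outcrop 2 = (459, -469, 0), Outcrop 1→Outcrop 3 = (613, -493, 11.1).
Normal n = (Outcrop 1→Outcrop 2) × (Outcrop 1→Outcrop 3) = (-5205.9, -5094.9, 61210).
So ∂z/∂E = −n_x/n_z = 0.08505 and ∂z/∂N = −n_y/n_z = 0.08324.
Unit vector along 020° is (sin 20°, cos 20°) = (0.3420, 0.9397).
Slope in that direction = a·(0.3420) + b·(0.9397) = 0.10731.
Apparent dip = arctan|0.10731| = 6.1° (true dip is 6.8°, so apparent ≤ true as expected).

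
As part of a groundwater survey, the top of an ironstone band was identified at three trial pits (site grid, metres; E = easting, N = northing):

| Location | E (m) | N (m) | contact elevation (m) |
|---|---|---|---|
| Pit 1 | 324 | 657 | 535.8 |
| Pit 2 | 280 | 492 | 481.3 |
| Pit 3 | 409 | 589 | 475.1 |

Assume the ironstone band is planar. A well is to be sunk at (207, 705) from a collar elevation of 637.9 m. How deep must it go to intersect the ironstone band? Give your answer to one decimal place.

Let the plane be z = a·E + b·N + c.
Pit 2−Pit 1: −44a − 165b = −54.5;  Pit 3−Pit 1: 85a − 68b = −60.7.
Solving gives a = −0.37078, b = 0.42918.
Then c = 535.8 − a·324 − b·657 = 373.96.
At (207, 705): z_contact = −76.75 + 302.57 + 373.96 = 599.78 m.
Depth below ground = 637.9 − 599.78 = 38.1 m.

38.1 m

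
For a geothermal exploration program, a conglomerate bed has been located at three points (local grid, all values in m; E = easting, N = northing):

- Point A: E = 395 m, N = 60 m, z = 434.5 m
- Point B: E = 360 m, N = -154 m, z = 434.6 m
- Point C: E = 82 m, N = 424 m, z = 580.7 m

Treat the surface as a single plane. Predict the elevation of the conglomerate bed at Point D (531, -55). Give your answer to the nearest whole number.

Let the plane be z = a·E + b·N + c.
Point B−Point A: −35a − 214b = 0.1;  Point C−Point A: −313a + 364b = 146.2.
Solving gives a = −0.39291, b = 0.06379.
Then c = 434.5 − a·395 − b·60 = 585.87.
At (531, -55): z = −208.6 − 3.5 + 585.87 = 373.7 m.

374 m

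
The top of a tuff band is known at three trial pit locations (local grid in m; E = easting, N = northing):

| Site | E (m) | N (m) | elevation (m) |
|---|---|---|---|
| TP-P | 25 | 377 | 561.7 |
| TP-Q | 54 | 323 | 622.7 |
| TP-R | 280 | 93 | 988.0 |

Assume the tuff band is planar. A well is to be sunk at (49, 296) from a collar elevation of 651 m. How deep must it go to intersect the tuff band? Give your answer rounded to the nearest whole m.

18 m

Let the plane be z = a·E + b·N + c.
TP-Q−TP-P: 29a − 54b = 61;  TP-R−TP-P: 255a − 284b = 426.3.
Solving gives a = 1.02931, b = −0.57685.
Then c = 561.7 − a·25 − b·377 = 753.44.
At (49, 296): z_contact = 50.4 − 170.7 + 753.44 = 633.1 m.
Depth below ground = 651 − 633.1 = 18 m.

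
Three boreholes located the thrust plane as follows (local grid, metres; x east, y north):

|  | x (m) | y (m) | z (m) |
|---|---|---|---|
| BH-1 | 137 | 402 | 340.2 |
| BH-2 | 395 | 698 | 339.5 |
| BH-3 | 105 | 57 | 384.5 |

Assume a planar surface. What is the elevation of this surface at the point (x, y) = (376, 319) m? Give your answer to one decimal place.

390.8 m

Two edge vectors: BH-1→BH-2 = (258, 296, -0.7), BH-1→BH-3 = (-32, -345, 44.3).
Normal n = (BH-1→BH-2) × (BH-1→BH-3) = (12871.3, -11407, -79538).
So ∂z/∂x = −n_x/n_z = 0.16183 and ∂z/∂y = −n_y/n_z = −0.14342.
Intercept c from BH-1: 340.2 − 22.17 + 57.65 = 375.68.
At (376, 319): z = 60.8 − 45.7 + 375.68 = 390.8 m.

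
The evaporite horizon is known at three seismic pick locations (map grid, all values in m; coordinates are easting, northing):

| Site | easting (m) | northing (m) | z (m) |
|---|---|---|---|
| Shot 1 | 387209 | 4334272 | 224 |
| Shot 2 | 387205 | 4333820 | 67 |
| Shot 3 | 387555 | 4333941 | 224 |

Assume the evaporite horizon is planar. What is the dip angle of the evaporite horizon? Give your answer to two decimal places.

25.49°

Let the plane be z = a·easting + b·northing + c.
Shot 2−Shot 1: −4a − 452b = −157;  Shot 3−Shot 1: 346a − 331b = 0.
Solving gives a = 0.32950, b = 0.34443.
Gradient magnitude |∇z| = √(a² + b²) = √(0.10857 + 0.11863) = 0.47665.
True dip = arctan(0.47665) = 25.49°, dipping toward SW (azimuth ≈ 224°).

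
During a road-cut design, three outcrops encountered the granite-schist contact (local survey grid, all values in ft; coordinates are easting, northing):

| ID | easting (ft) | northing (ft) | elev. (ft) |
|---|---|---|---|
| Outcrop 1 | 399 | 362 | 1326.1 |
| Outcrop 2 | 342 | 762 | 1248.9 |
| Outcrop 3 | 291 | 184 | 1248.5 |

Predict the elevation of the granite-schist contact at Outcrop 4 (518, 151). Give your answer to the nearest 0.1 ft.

Two edge vectors: Outcrop 1→Outcrop 2 = (-57, 400, -77.2), Outcrop 1→Outcrop 3 = (-108, -178, -77.6).
Normal n = (Outcrop 1→Outcrop 2) × (Outcrop 1→Outcrop 3) = (-44781.6, 3914.4, 53346).
So ∂z/∂easting = −n_x/n_z = 0.83946 and ∂z/∂northing = −n_y/n_z = −0.07338.
Intercept c from Outcrop 1: 1326.1 − 334.94 + 26.56 = 1017.72.
At (518, 151): z = 434.8 − 11.1 + 1017.72 = 1441.5 ft.

1441.5 ft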